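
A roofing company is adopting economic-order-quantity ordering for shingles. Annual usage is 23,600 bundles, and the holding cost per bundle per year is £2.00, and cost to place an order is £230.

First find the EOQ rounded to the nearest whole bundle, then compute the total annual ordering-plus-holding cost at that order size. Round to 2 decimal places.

EOQ = √(2DS/H) = √(2 × 23,600 × 230 / 2)
    = √(5,428,000.00) ≈ 2,329.81 → Q = 2,330 bundles
Annual ordering cost = (D/Q)·S = (23,600/2,330) × 230 = £2,329.61
Annual holding cost  = (Q/2)·H = (2,330/2) × 2 = £2,330.00
Total = £2,329.61 + £2,330.00 = £4,659.61

£4,659.61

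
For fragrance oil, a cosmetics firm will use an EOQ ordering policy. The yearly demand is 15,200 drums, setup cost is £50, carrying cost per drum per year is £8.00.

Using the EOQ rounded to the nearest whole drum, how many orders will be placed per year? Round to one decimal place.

EOQ = √(2DS/H) = √(2 × 15,200 × 50 / 8)
    = √(190,000.00) ≈ 435.89 → Q = 436
Orders per year = D/Q = 15,200 / 436 = 34.862

34.9 orders per year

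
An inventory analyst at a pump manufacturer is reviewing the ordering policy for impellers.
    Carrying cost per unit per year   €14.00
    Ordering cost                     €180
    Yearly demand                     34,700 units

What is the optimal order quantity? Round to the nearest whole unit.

EOQ = √(2DS/H) = √(2 × 34,700 × 180 / 14)
    = √(892,285.71) ≈ 944.61

945 units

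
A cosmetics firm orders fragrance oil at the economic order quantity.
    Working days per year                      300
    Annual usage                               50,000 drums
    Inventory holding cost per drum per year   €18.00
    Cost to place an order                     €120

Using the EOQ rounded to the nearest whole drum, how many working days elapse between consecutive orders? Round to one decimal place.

4.9 days

2DS/H = 2·50,000·120/18 = 666,666.67
EOQ = √666,666.67 ≈ 816.50 → Q = 816 drums
T = Q/D × 300 days = 816/50,000 × 300 = 4.896 days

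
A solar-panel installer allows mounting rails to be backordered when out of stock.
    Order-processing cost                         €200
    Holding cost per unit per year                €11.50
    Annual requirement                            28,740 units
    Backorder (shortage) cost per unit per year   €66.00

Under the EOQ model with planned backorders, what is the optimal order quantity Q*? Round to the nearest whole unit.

1,083 units

Q* = √(2DS/H) · √((H + b)/b)
   = √(2 × 28,740 × 200 / 11.5) · √((11.5 + 66) / 66)
   = 999.826 × 1.0836 ≈ 1,083.44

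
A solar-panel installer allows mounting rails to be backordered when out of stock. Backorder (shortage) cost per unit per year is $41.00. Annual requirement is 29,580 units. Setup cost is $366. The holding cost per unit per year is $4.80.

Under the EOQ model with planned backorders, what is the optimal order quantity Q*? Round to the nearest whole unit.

2,245 units

Basic EOQ = √(2·29,580·366/4.8) = 2,123.900
Backorder adjustment √((H+b)/b) = √((4.8+41)/41) = 1.0569
Q* = 2,123.900 × 1.0569 ≈ 2,244.79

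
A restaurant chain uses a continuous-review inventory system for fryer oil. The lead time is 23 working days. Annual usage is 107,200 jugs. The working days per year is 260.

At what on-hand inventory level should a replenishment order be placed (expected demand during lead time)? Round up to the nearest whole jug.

Daily demand d = 107,200 / 260 = 412.308 jugs/day
Demand during lead time = 412.308 × 23 = 9,483.08
Reorder point = 9,483.08 → round up

9,484 jugs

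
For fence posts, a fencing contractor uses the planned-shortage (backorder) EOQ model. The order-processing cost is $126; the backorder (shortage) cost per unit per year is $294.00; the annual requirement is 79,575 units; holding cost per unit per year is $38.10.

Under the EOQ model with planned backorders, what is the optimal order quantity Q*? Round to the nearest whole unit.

Q* = √(2DS/H) · √((H + b)/b)
   = √(2 × 79,575 × 126 / 38.1) · √((38.1 + 294) / 294)
   = 725.481 × 1.0628 ≈ 771.06

771 units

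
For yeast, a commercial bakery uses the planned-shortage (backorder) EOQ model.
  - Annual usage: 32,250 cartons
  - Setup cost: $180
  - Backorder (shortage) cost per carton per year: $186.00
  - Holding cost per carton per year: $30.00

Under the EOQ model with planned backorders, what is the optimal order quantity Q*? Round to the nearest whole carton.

670 cartons

Basic EOQ = √(2·32,250·180/30) = 622.093
Backorder adjustment √((H+b)/b) = √((30+186)/186) = 1.0776
Q* = 622.093 × 1.0776 ≈ 670.39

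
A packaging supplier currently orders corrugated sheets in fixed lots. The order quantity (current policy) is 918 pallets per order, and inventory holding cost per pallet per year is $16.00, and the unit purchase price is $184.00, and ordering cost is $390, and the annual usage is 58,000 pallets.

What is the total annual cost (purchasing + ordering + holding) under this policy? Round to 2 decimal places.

$10,703,984.52

Ordering: D/Q × S = 58,000/918 × $390 = $24,640.52
Holding:  Q/2 × H = 918/2 × $16 = $7,344.00
Purchase cost = D·C = 58,000 × 184 = $10,672,000.00
Total = $24,640.52 + $7,344.00 + $10,672,000.00 = $10,703,984.52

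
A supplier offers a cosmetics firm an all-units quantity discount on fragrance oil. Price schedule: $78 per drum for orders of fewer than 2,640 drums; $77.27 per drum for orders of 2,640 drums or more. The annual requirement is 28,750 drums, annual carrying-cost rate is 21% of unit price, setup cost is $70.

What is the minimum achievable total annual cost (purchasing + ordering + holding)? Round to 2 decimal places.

H₁ = 21%×$78 = $16.3800;  H₂ = 21%×$77.27 = $16.2267
EOQ₁ = √(2×28,750×70/16.3800) = 495.71  (< 2,640, feasible at tier 1)
EOQ₂ = √(2×28,750×70/16.2267) = 498.04  (< 2,640 → use Q = 2,640 at tier-2 price)
TC(tier 1 (EOQ₁), Q≈495.7) = $2,250,619.70
TC(tier 2, Q≈2,640.0) = $2,243,694.05
Minimum at tier 2: $2,243,694.05

$2,243,694.05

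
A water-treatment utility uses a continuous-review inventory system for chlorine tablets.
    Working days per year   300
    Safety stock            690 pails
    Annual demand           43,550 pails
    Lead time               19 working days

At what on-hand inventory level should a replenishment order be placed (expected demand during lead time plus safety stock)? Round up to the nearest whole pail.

Daily demand d = 43,550 / 300 = 145.167 pails/day
Demand during lead time = 145.167 × 19 = 2,758.17
Reorder point = 2,758.17 + 690 = 3,448.17 → round up

3,449 pails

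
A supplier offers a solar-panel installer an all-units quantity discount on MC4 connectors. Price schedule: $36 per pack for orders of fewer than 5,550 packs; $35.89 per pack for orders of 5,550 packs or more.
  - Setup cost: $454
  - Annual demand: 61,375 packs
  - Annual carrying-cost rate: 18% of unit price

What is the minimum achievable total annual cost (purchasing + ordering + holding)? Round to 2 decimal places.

H₁ = 18%×$36 = $6.4800;  H₂ = 18%×$35.89 = $6.4602
EOQ₁ = √(2×61,375×454/6.4800) = 2,932.59  (< 5,550, feasible at tier 1)
EOQ₂ = √(2×61,375×454/6.4602) = 2,937.08  (< 5,550 → use Q = 5,550 at tier-2 price)
TC(tier 1 (EOQ₁), Q≈2,932.6) = $2,228,503.18
TC(tier 2, Q≈5,550.0) = $2,225,696.39
Minimum at tier 2: $2,225,696.39

$2,225,696.39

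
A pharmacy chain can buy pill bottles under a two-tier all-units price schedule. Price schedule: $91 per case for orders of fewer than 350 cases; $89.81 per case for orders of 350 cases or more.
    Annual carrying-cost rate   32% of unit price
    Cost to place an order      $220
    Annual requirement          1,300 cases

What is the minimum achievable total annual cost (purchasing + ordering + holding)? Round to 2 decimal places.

$122,381.25

H₁ = 32%×$91 = $29.1200;  H₂ = 32%×$89.81 = $28.7392
EOQ₁ = √(2×1,300×220/29.1200) = 140.15  (< 350, feasible at tier 1)
EOQ₂ = √(2×1,300×220/28.7392) = 141.08  (< 350 → use Q = 350 at tier-2 price)
TC(tier 1 (EOQ₁), Q≈140.2) = $122,381.25
TC(tier 2, Q≈350.0) = $122,599.50
Minimum at tier 1 (EOQ₁): $122,381.25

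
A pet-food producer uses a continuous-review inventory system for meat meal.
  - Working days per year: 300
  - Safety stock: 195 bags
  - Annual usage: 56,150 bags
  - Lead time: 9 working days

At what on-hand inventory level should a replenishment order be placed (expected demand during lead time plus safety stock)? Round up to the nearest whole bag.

Daily demand d = 56,150 / 300 = 187.167 bags/day
Demand during lead time = 187.167 × 9 = 1,684.50
Reorder point = 1,684.50 + 195 = 1,879.50 → round up

1,880 bags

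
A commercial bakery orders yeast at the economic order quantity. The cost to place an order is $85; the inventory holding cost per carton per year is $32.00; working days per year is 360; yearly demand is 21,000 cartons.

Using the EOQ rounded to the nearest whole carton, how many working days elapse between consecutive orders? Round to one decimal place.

5.7 days

Optimal lot size Q* = (2 × 21,000 × $85 / $32)^½ ≈ 334.01 → Q = 334 cartons
Cycle time = (working days × Q)/D = (360 × 334) / 21,000 = 5.726 days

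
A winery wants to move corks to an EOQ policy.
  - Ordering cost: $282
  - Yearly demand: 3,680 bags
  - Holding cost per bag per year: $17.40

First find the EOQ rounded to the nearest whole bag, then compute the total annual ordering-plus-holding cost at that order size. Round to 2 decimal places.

EOQ = √(2DS/H) = √(2 × 3,680 × 282 / 17.4)
    = √(119,282.76) ≈ 345.37 → Q = 345 bags
Orders/yr = 3,680/345 = 10.667; ordering cost = 10.667 × $282 = $3,008.00
Average inventory = 345/2 = 172.5; holding cost = 172.5 × $17.4 = $3,001.50
Total = $3,008.00 + $3,001.50 = $6,009.50

$6,009.50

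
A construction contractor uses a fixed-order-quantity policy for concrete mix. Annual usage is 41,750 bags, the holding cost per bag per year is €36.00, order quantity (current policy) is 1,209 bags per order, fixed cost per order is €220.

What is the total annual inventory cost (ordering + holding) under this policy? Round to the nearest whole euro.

€29,359

Annual ordering cost = (D/Q)·S = (41,750/1,209) × 220 = €7,597.19
Annual holding cost  = (Q/2)·H = (1,209/2) × 36 = €21,762.00
Total = €7,597.19 + €21,762.00 = €29,359.19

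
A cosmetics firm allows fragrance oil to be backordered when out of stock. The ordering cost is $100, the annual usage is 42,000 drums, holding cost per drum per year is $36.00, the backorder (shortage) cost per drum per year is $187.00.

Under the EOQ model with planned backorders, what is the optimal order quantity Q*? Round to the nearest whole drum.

527 drums

Q* = √(2DS/H) · √((H + b)/b)
   = √(2 × 42,000 × 100 / 36) · √((36 + 187) / 187)
   = 483.046 × 1.0920 ≈ 527.50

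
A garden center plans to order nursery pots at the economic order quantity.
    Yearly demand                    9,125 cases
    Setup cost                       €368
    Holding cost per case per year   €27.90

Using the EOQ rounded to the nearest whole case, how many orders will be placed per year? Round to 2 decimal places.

2DS/H = 2·9,125·368/27.9 = 240,716.85
EOQ = √240,716.85 ≈ 490.63 → Q = 491
Orders per year = D/Q = 9,125 / 491 = 18.585

18.58 orders per year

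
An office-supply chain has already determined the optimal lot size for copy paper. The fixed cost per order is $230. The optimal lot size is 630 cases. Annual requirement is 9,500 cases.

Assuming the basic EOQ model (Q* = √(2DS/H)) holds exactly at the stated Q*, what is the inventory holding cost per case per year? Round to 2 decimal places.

$11.01

EOQ relation: Q² = 2DS/H, so rearrange for the unknown.
H = 2DS / Q² = 2 × 9,500 × 230 / 630² = 11.0103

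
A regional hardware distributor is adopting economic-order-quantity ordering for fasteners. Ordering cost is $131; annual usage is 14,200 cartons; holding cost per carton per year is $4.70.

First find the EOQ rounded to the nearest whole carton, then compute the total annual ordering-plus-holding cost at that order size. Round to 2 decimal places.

$4,181.61

EOQ = √(2DS/H) = √(2 × 14,200 × 131 / 4.7)
    = √(791,574.47) ≈ 889.70 → Q = 890 cartons
Annual ordering cost = (D/Q)·S = (14,200/890) × 131 = $2,090.11
Annual holding cost  = (Q/2)·H = (890/2) × 4.7 = $2,091.50
Total = $2,090.11 + $2,091.50 = $4,181.61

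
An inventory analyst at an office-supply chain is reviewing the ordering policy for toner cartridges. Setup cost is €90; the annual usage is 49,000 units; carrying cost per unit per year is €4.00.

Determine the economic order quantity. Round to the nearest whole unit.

2DS/H = 2·49,000·90/4 = 2,205,000.00
EOQ = √2,205,000.00 ≈ 1,484.92

1,485 units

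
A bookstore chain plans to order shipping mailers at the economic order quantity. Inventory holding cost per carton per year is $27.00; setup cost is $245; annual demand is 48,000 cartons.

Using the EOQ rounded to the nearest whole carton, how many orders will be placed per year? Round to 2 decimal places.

51.45 orders per year

2DS/H = 2·48,000·245/27 = 871,111.11
EOQ = √871,111.11 ≈ 933.33 → Q = 933
Orders per year = D/Q = 48,000 / 933 = 51.447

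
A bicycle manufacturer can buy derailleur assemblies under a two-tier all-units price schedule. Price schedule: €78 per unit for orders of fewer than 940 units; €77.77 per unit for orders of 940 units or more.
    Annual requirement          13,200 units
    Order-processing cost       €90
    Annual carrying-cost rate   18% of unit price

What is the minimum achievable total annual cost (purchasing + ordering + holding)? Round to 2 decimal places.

€1,034,407.17

H₁ = 18%×€78 = €14.0400;  H₂ = 18%×€77.77 = €13.9986
EOQ₁ = √(2×13,200×90/14.0400) = 411.38  (< 940, feasible at tier 1)
EOQ₂ = √(2×13,200×90/13.9986) = 411.98  (< 940 → use Q = 940 at tier-2 price)
TC(tier 1 (EOQ₁), Q≈411.4) = €1,035,375.73
TC(tier 2, Q≈940.0) = €1,034,407.17
Minimum at tier 2: €1,034,407.17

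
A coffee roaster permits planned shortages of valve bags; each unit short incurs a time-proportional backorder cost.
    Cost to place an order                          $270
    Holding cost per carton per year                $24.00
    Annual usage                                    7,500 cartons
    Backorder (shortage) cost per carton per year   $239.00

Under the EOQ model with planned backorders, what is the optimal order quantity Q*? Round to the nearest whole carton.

431 cartons

Basic EOQ = √(2·7,500·270/24) = 410.792
Backorder adjustment √((H+b)/b) = √((24+239)/239) = 1.0490
Q* = 410.792 × 1.0490 ≈ 430.92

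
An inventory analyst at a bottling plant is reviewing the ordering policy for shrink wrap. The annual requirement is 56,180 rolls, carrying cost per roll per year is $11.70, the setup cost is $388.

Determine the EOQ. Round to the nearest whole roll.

Optimal lot size Q* = (2 × 56,180 × $388 / $11.7)^½ ≈ 1,930.32

1,930 rolls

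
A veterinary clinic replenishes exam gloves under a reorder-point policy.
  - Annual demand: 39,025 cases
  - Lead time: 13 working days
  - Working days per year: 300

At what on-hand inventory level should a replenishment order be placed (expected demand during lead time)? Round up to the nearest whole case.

1,692 cases

Daily demand d = 39,025 / 300 = 130.083 cases/day
Demand during lead time = 130.083 × 13 = 1,691.08
Reorder point = 1,691.08 → round up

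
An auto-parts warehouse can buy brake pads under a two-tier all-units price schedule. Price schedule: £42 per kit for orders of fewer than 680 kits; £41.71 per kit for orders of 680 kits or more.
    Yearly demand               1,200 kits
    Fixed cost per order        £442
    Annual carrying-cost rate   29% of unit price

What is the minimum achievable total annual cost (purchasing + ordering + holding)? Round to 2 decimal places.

H₁ = 29%×£42 = £12.1800;  H₂ = 29%×£41.71 = £12.0959
EOQ₁ = √(2×1,200×442/12.1800) = 295.12  (< 680, feasible at tier 1)
EOQ₂ = √(2×1,200×442/12.0959) = 296.14  (< 680 → use Q = 680 at tier-2 price)
TC(tier 1 (EOQ₁), Q≈295.1) = £53,994.52
TC(tier 2, Q≈680.0) = £54,944.61
Minimum at tier 1 (EOQ₁): £53,994.52

£53,994.52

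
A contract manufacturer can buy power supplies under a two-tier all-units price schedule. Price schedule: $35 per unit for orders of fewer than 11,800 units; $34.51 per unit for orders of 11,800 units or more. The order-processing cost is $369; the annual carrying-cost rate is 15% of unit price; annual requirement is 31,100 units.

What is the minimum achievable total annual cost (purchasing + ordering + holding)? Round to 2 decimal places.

H₁ = 15%×$35 = $5.2500;  H₂ = 15%×$34.51 = $5.1765
EOQ₁ = √(2×31,100×369/5.2500) = 2,090.88  (< 11,800, feasible at tier 1)
EOQ₂ = √(2×31,100×369/5.1765) = 2,105.67  (< 11,800 → use Q = 11,800 at tier-2 price)
TC(tier 1 (EOQ₁), Q≈2,090.9) = $1,099,477.11
TC(tier 2, Q≈11,800.0) = $1,104,774.88
Minimum at tier 1 (EOQ₁): $1,099,477.11

$1,099,477.11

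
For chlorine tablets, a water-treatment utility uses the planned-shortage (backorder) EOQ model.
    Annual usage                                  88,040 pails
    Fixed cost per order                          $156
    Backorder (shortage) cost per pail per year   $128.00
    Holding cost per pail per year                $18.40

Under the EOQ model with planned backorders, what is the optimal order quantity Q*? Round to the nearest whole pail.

1,307 pails

Basic EOQ = √(2·88,040·156/18.4) = 1,221.823
Backorder adjustment √((H+b)/b) = √((18.4+128)/128) = 1.0695
Q* = 1,221.823 × 1.0695 ≈ 1,306.69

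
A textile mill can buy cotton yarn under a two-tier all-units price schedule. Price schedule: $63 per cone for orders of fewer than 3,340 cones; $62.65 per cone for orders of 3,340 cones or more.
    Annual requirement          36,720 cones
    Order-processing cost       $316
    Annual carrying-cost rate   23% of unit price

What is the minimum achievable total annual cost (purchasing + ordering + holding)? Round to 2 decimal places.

H₁ = 23%×$63 = $14.4900;  H₂ = 23%×$62.65 = $14.4095
EOQ₁ = √(2×36,720×316/14.4900) = 1,265.54  (< 3,340, feasible at tier 1)
EOQ₂ = √(2×36,720×316/14.4095) = 1,269.07  (< 3,340 → use Q = 3,340 at tier-2 price)
TC(tier 1 (EOQ₁), Q≈1,265.5) = $2,331,697.67
TC(tier 2, Q≈3,340.0) = $2,328,045.97
Minimum at tier 2: $2,328,045.97

$2,328,045.97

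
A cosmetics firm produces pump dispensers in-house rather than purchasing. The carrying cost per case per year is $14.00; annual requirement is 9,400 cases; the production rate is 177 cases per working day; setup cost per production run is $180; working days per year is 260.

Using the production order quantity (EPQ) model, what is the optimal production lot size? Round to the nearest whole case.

Daily demand d = 9,400/260 = 36.154; p = 177; 1 − d/p = 0.79574
EPQ = √(2DS / (H(1 − d/p)))
    = √(2 × 9,400 × 180 / (14 × 0.79574)) ≈ 551.14

551 cases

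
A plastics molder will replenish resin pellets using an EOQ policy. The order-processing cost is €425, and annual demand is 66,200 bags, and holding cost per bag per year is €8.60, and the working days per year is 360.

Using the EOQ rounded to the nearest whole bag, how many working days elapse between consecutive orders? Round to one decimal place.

13.9 days

Optimal lot size Q* = (2 × 66,200 × €425 / €8.6)^½ ≈ 2,557.93 → Q = 2,558 bags
Cycle time = (working days × Q)/D = (360 × 2,558) / 66,200 = 13.911 days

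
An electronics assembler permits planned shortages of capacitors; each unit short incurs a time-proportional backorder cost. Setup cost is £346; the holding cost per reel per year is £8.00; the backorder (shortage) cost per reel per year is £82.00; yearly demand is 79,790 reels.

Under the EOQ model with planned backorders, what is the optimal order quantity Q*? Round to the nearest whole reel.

Q* = √(2DS/H) · √((H + b)/b)
   = √(2 × 79,790 × 346 / 8) · √((8 + 82) / 82)
   = 2,627.134 × 1.0476 ≈ 2,752.31

2,752 reels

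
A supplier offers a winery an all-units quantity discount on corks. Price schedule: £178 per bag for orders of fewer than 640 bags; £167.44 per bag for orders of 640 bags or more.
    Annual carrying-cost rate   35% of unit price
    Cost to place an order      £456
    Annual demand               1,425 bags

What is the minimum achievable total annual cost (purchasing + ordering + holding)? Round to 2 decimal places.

H₁ = 35%×£178 = £62.3000;  H₂ = 35%×£167.44 = £58.6040
EOQ₁ = √(2×1,425×456/62.3000) = 144.43  (< 640, feasible at tier 1)
EOQ₂ = √(2×1,425×456/58.6040) = 148.92  (< 640 → use Q = 640 at tier-2 price)
TC(tier 1 (EOQ₁), Q≈144.4) = £262,648.06
TC(tier 2, Q≈640.0) = £258,370.59
Minimum at tier 2: £258,370.59

£258,370.59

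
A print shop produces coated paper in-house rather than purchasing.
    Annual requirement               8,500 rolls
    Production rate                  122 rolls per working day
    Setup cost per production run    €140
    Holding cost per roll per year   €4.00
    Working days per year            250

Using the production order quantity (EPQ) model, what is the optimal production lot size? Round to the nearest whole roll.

908 rolls

d = 8,500/250 = 34.0000 rolls/day;  effective holding cost H(1 − d/p) = 4·(1 − 34.0000/122) = 2.88525
Q* = √(2DS / H_eff) = √(2·8,500·140 / 2.88525) ≈ 908.23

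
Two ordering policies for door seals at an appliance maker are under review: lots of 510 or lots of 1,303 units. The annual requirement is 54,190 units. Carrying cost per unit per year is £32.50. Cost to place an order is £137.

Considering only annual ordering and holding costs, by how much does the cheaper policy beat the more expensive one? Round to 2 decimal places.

For each Q, cost = (D/Q)·S + (Q/2)·H.
TC(510) = (54,190/510)×137 + (510/2)×32.5 = £22,844.42
TC(1,303) = (54,190/1,303)×137 + (1,303/2)×32.5 = £26,871.39
Cheaper: Q = 510.  Difference = £4,026.97

£4,026.97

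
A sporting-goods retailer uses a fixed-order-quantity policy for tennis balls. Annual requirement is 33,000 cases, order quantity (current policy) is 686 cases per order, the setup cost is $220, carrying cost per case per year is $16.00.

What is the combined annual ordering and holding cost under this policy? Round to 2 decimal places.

$16,071.09

Orders/yr = 33,000/686 = 48.105; ordering cost = 48.105 × $220 = $10,583.09
Average inventory = 686/2 = 343; holding cost = 343 × $16 = $5,488.00
Total = $10,583.09 + $5,488.00 = $16,071.09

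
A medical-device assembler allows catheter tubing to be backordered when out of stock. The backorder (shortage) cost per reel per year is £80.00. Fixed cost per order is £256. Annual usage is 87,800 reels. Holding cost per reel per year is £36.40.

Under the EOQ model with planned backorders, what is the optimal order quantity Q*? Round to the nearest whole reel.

Basic EOQ = √(2·87,800·256/36.4) = 1,111.301
Backorder adjustment √((H+b)/b) = √((36.4+80)/80) = 1.2062
Q* = 1,111.301 × 1.2062 ≈ 1,340.49

1,340 reels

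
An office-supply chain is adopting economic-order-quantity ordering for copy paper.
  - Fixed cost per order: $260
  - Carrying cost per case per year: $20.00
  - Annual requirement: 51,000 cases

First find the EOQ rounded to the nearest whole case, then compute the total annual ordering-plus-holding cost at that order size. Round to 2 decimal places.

$23,030.42

Optimal lot size Q* = (2 × 51,000 × $260 / $20)^½ ≈ 1,151.52 → Q = 1,152 cases
Ordering: D/Q × S = 51,000/1,152 × $260 = $11,510.42
Holding:  Q/2 × H = 1,152/2 × $20 = $11,520.00
Total = $11,510.42 + $11,520.00 = $23,030.42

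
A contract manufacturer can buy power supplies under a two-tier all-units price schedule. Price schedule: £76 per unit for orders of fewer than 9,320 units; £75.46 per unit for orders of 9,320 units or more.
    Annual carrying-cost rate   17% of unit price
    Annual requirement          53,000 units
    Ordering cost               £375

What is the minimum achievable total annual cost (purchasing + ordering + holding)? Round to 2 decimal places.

£4,050,662.08

H₁ = 17%×£76 = £12.9200;  H₂ = 17%×£75.46 = £12.8282
EOQ₁ = √(2×53,000×375/12.9200) = 1,754.03  (< 9,320, feasible at tier 1)
EOQ₂ = √(2×53,000×375/12.8282) = 1,760.30  (< 9,320 → use Q = 9,320 at tier-2 price)
TC(tier 1 (EOQ₁), Q≈1,754.0) = £4,050,662.08
TC(tier 2, Q≈9,320.0) = £4,061,291.92
Minimum at tier 1 (EOQ₁): £4,050,662.08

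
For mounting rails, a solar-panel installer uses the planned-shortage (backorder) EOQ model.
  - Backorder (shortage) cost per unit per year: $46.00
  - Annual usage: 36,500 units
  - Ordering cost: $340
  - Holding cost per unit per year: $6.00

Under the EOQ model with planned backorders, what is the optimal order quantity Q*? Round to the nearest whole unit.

Basic EOQ = √(2·36,500·340/6) = 2,033.880
Backorder adjustment √((H+b)/b) = √((6+46)/46) = 1.0632
Q* = 2,033.880 × 1.0632 ≈ 2,162.46

2,162 units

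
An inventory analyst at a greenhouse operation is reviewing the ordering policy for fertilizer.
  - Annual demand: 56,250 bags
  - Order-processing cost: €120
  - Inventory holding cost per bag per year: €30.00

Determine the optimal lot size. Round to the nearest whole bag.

671 bags

EOQ = √(2DS/H) = √(2 × 56,250 × 120 / 30)
    = √(450,000.00) ≈ 670.82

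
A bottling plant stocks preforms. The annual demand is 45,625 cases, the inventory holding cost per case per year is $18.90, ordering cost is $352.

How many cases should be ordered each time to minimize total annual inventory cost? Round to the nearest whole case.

Optimal lot size Q* = (2 × 45,625 × $352 / $18.9)^½ ≈ 1,303.64

1,304 cases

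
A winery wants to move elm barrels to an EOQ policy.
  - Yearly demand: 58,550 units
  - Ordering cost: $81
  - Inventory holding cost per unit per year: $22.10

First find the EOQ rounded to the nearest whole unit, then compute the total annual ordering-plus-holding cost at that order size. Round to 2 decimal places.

$14,478.28

EOQ = √(2DS/H) = √(2 × 58,550 × 81 / 22.1)
    = √(429,190.05) ≈ 655.13 → Q = 655 units
Annual ordering cost = (D/Q)·S = (58,550/655) × 81 = $7,240.53
Annual holding cost  = (Q/2)·H = (655/2) × 22.1 = $7,237.75
Total = $7,240.53 + $7,237.75 = $14,478.28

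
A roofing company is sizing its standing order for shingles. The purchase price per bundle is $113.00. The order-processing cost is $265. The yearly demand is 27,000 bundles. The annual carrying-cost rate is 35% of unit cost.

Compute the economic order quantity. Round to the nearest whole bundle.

Holding cost per bundle per year: H = 35% × $113 = $39.5500
Q* = √(2·D·S / H) = √(2·27,000·265 / 39.55) = √361,820.5 ≈ 601.52

602 bundles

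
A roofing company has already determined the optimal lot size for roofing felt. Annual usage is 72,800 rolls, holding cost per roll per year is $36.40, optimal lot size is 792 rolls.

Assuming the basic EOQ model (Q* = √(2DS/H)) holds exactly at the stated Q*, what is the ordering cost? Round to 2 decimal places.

From Q* = √(2DS/H) ⇒ Q*² = 2DS/H.
S = Q²H / (2D) = 792² × 36.4 / (2 × 72,800) = 156.8160

$156.82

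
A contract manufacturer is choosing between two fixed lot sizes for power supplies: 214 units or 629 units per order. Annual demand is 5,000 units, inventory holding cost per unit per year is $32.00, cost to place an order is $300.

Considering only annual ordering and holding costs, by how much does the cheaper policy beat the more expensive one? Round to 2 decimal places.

Annual cost at Q: ordering D·S/Q plus holding Q·H/2.
TC(214) = (5,000/214)×300 + (214/2)×32 = $10,433.35
TC(629) = (5,000/629)×300 + (629/2)×32 = $12,448.74
|ΔTC| = |$10,433.35 − $12,448.74| = $2,015.39

$2,015.39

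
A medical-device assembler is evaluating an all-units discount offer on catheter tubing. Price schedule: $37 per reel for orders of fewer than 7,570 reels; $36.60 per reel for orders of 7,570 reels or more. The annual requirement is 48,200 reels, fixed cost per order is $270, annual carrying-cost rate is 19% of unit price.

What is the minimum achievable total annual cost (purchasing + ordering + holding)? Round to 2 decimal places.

$1,792,160.04

H₁ = 19%×$37 = $7.0300;  H₂ = 19%×$36.60 = $6.9540
EOQ₁ = √(2×48,200×270/7.0300) = 1,924.17  (< 7,570, feasible at tier 1)
EOQ₂ = √(2×48,200×270/6.9540) = 1,934.65  (< 7,570 → use Q = 7,570 at tier-2 price)
TC(tier 1 (EOQ₁), Q≈1,924.2) = $1,796,926.89
TC(tier 2, Q≈7,570.0) = $1,792,160.04
Minimum at tier 2: $1,792,160.04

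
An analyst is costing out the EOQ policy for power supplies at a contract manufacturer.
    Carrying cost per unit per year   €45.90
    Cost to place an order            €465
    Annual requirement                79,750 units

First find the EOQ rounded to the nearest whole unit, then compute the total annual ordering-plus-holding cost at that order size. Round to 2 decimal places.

Optimal lot size Q* = (2 × 79,750 × €465 / €45.9)^½ ≈ 1,271.16 → Q = 1,271 units
Orders/yr = 79,750/1,271 = 62.746; ordering cost = 62.746 × €465 = €29,176.83
Average inventory = 1,271/2 = 635.5; holding cost = 635.5 × €45.9 = €29,169.45
Total = €29,176.83 + €29,169.45 = €58,346.28

€58,346.28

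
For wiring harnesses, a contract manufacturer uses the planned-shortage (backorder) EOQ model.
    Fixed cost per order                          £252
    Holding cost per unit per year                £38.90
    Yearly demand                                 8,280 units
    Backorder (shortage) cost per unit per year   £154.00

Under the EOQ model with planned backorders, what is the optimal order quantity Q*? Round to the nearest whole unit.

Basic EOQ = √(2·8,280·252/38.9) = 327.533
Backorder adjustment √((H+b)/b) = √((38.9+154)/154) = 1.1192
Q* = 327.533 × 1.1192 ≈ 366.57

367 units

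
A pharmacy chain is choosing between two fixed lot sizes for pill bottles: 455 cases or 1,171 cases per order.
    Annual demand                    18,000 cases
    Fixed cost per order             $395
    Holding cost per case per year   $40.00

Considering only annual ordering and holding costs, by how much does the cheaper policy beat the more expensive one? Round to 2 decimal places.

$4,765.36

For each Q, cost = (D/Q)·S + (Q/2)·H.
TC(455) = (18,000/455)×395 + (455/2)×40 = $24,726.37
TC(1,171) = (18,000/1,171)×395 + (1,171/2)×40 = $29,491.73
|ΔTC| = |$24,726.37 − $29,491.73| = $4,765.36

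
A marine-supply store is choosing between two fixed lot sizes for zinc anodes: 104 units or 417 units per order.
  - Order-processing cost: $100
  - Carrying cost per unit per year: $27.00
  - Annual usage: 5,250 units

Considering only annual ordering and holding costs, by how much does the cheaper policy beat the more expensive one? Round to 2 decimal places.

$436.42

TC(Q) = (D/Q)S + (Q/2)H
TC(104) = (5,250/104)×100 + (104/2)×27 = $6,452.08
TC(417) = (5,250/417)×100 + (417/2)×27 = $6,888.49
Cheaper: Q = 104.  Difference = $436.42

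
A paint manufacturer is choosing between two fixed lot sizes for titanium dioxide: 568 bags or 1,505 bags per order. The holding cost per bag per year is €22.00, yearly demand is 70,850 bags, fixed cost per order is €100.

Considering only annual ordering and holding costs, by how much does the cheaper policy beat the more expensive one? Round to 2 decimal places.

€2,541.05

Annual cost at Q: ordering D·S/Q plus holding Q·H/2.
TC(568) = (70,850/568)×100 + (568/2)×22 = €18,721.59
TC(1,505) = (70,850/1,505)×100 + (1,505/2)×22 = €21,262.64
Lots of 568 are cheaper by €2,541.05.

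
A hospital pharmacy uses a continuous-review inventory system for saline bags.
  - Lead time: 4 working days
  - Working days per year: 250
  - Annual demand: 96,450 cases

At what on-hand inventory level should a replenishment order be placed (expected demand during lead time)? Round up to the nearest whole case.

Daily demand d = 96,450 / 250 = 385.800 cases/day
Demand during lead time = 385.800 × 4 = 1,543.20
Reorder point = 1,543.20 → round up

1,544 cases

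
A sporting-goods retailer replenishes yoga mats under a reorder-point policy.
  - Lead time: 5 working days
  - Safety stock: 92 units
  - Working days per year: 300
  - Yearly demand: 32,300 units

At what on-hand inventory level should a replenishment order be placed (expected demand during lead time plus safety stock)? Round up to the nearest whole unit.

631 units

Daily demand d = 32,300 / 300 = 107.667 units/day
Demand during lead time = 107.667 × 5 = 538.33
Reorder point = 538.33 + 92 = 630.33 → round up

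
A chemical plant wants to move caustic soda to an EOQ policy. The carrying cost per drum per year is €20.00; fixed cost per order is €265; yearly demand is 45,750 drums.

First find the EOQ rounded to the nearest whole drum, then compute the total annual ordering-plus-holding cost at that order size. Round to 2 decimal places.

€22,021.58

Optimal lot size Q* = (2 × 45,750 × €265 / €20)^½ ≈ 1,101.08 → Q = 1,101 drums
Orders/yr = 45,750/1,101 = 41.553; ordering cost = 41.553 × €265 = €11,011.58
Average inventory = 1,101/2 = 550.5; holding cost = 550.5 × €20 = €11,010.00
Total = €11,011.58 + €11,010.00 = €22,021.58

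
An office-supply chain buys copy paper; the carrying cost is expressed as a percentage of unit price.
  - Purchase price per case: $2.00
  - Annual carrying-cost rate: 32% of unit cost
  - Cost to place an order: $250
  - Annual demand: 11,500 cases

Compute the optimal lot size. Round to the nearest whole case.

Holding cost per case per year: H = 32% × $2 = $0.6400
Q* = √(2·D·S / H) = √(2·11,500·250 / 0.64) = √8,984,375.0 ≈ 2,997.39

2,997 cases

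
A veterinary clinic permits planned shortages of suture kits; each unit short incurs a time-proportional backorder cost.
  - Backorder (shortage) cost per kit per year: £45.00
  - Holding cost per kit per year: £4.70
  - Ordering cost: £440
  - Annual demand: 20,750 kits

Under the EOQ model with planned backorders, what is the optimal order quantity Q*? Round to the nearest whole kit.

2,071 kits

Q* = √(2DS/H) · √((H + b)/b)
   = √(2 × 20,750 × 440 / 4.7) · √((4.7 + 45) / 45)
   = 1,971.067 × 1.0509 ≈ 2,071.44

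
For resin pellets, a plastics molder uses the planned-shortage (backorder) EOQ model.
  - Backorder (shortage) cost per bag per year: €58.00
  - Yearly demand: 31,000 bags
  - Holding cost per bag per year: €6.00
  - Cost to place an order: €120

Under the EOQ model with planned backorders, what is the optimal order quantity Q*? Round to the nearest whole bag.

Basic EOQ = √(2·31,000·120/6) = 1,113.553
Backorder adjustment √((H+b)/b) = √((6+58)/58) = 1.0505
Q* = 1,113.553 × 1.0505 ≈ 1,169.73

1,170 bags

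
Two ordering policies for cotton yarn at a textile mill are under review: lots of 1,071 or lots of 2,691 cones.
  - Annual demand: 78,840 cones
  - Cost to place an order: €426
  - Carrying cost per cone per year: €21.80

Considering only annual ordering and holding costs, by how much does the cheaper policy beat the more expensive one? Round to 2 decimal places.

For each Q, cost = (D/Q)·S + (Q/2)·H.
TC(1,071) = (78,840/1,071)×426 + (1,071/2)×21.8 = €43,033.23
TC(2,691) = (78,840/2,691)×426 + (2,691/2)×21.8 = €41,812.70
|ΔTC| = |€43,033.23 − €41,812.70| = €1,220.53

€1,220.53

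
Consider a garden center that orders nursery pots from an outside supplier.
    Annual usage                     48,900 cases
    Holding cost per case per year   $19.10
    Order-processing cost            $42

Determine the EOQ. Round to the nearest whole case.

2DS/H = 2·48,900·42/19.1 = 215,057.59
EOQ = √215,057.59 ≈ 463.74

464 cases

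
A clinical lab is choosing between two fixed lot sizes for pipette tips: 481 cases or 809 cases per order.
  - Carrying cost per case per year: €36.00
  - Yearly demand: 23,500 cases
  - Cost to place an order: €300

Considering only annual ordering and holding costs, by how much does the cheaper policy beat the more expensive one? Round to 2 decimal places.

For each Q, cost = (D/Q)·S + (Q/2)·H.
TC(481) = (23,500/481)×300 + (481/2)×36 = €23,314.96
TC(809) = (23,500/809)×300 + (809/2)×36 = €23,276.46
|ΔTC| = |€23,314.96 − €23,276.46| = €38.50

€38.50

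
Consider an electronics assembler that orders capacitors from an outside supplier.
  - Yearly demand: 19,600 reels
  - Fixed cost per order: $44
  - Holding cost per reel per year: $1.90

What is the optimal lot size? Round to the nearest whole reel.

Q* = √(2·D·S / H) = √(2·19,600·44 / 1.9) = √907,789.5 ≈ 952.78

953 reels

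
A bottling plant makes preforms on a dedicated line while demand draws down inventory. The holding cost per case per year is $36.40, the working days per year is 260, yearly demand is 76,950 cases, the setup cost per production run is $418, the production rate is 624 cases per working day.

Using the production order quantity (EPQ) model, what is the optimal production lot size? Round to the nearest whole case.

1,834 cases

d = 76,950/260 = 295.9615 cases/day;  effective holding cost H(1 − d/p) = 36.4·(1 − 295.9615/624) = 19.13558
Q* = √(2DS / H_eff) = √(2·76,950·418 / 19.13558) ≈ 1,833.52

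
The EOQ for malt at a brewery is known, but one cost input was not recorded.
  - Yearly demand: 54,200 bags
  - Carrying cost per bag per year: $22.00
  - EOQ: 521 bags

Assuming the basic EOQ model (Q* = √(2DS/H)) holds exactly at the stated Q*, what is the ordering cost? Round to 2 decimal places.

$55.09

From Q* = √(2DS/H) ⇒ Q*² = 2DS/H.
S = Q²H / (2D) = 521² × 22 / (2 × 54,200) = 55.0895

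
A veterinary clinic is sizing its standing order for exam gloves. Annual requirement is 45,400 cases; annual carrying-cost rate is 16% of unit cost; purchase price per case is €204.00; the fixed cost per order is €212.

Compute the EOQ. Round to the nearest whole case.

768 cases

Carrying cost H = €204 × 16% = €32.6400/case/yr
2DS/H = 2·45,400·212/32.64 = 589,754.90
EOQ = √589,754.90 ≈ 767.96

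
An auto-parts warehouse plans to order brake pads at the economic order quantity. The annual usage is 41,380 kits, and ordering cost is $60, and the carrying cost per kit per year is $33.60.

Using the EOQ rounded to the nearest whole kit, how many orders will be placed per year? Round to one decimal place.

107.8 orders per year

2DS/H = 2·41,380·60/33.6 = 147,785.71
EOQ = √147,785.71 ≈ 384.43 → Q = 384
N = D/Q = 41,380/384 ≈ 107.760 orders/yr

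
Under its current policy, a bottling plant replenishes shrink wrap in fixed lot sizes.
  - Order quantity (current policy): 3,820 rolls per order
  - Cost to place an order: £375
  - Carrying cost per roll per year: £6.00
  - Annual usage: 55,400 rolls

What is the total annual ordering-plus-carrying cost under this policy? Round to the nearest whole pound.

Annual ordering cost = (D/Q)·S = (55,400/3,820) × 375 = £5,438.48
Annual holding cost  = (Q/2)·H = (3,820/2) × 6 = £11,460.00
Total = £5,438.48 + £11,460.00 = £16,898.48

£16,898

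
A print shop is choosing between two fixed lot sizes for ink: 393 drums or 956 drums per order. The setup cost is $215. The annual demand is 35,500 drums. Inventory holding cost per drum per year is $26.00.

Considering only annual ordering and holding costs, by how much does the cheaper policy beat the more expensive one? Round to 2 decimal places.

$4,118.33

For each Q, cost = (D/Q)·S + (Q/2)·H.
TC(393) = (35,500/393)×215 + (393/2)×26 = $24,530.12
TC(956) = (35,500/956)×215 + (956/2)×26 = $20,411.79
Cheaper: Q = 956.  Difference = $4,118.33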